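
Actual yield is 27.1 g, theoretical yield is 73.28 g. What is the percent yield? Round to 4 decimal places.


% yield = 100 * actual / theoretical
% yield = 100 * 27.1 / 73.28
% yield = 36.98144105 %, rounded to 4 dp:

36.9814 %


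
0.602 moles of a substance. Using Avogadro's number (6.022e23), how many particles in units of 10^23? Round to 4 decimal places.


N = n * NA, then divide by 1e23 for the requested units.
N / 1e23 = n * 6.022
N / 1e23 = 0.602 * 6.022
N / 1e23 = 3.625244, rounded to 4 dp:

3.6252


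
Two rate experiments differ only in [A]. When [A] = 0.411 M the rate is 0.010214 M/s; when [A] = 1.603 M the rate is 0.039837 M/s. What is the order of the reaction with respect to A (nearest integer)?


Rate is proportional to [A]^n, so rate2/rate1 = ([A]2/[A]1)^n. Take logs to solve for n.
rate2/rate1 = 0.039837 / 0.010214 = 3.9002
[A]2/[A]1 = 1.603 / 0.411 = 3.9002
n = ln(3.9002) / ln(3.9002) = 1.0
Nearest integer order:

1


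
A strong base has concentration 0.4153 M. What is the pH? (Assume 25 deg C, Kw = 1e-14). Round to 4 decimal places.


A strong base dissociates completely, so [OH-] equals the given concentration.
pOH = -log10([OH-]) = -log10(0.4153) = 0.381638
pH = 14 - pOH = 14 - 0.381638
pH = 13.618362, rounded to 4 dp:

13.6184


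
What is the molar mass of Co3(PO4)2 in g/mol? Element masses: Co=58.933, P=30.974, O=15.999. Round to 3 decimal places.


M = sum(count * atomic_mass) over atoms.
M = 3*58.933 + 2*30.974 + 8*15.999
M = 176.799 + 61.948 + 127.992
M = 366.739 g/mol, rounded to 3 dp:

366.739 g/mol


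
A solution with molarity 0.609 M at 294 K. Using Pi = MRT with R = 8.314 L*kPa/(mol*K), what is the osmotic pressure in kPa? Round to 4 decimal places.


Osmotic pressure (van't Hoff): Pi = M*R*T.
RT = 8.314 * 294 = 2444.316
Pi = 0.609 * 2444.316
Pi = 1488.588444 kPa, rounded to 4 dp:

1488.5884 kPa


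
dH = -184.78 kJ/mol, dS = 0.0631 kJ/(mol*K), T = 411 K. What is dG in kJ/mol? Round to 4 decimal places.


Gibbs: dG = dH - T*dS (consistent units, dS already in kJ/(mol*K)).
T*dS = 411 * 0.0631 = 25.9341
dG = -184.78 - (25.9341)
dG = -210.7141 kJ/mol, rounded to 4 dp:

-210.7141 kJ/mol


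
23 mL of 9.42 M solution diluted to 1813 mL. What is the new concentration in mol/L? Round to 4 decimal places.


Dilution: M1*V1 = M2*V2, solve for M2.
M2 = M1*V1 / V2
M2 = 9.42 * 23 / 1813
M2 = 216.66 / 1813
M2 = 0.11950359 mol/L, rounded to 4 dp:

0.1195 mol/L


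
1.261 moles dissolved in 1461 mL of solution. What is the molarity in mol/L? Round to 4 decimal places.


Convert volume to liters: V_L = V_mL / 1000.
V_L = 1461 / 1000 = 1.461 L
M = n / V_L = 1.261 / 1.461
M = 0.86310746 mol/L, rounded to 4 dp:

0.8631 mol/L


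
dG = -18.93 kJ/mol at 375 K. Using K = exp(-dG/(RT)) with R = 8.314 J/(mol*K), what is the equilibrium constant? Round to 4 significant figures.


dG is in kJ/mol; multiply by 1000 to match R in J/(mol*K).
RT = 8.314 * 375 = 3117.75 J/mol
exponent = -dG*1000 / (RT) = -(-18.93*1000) / 3117.75 = 6.07168631
K = exp(6.07168631)
K = 433.41093, rounded to 4 significant figures:

433.4


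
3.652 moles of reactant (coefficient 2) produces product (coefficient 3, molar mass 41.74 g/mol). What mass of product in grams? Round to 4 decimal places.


Use the coefficient ratio to convert reactant moles to product moles, then multiply by the product's molar mass.
moles_P = moles_R * (coeff_P / coeff_R) = 3.652 * (3/2) = 5.478
mass_P = moles_P * M_P = 5.478 * 41.74
mass_P = 228.65172 g, rounded to 4 dp:

228.6517 g


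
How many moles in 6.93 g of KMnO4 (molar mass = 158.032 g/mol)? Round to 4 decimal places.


n = mass / M
n = 6.93 / 158.032
n = 0.04385188 mol, rounded to 4 dp:

0.0439 mol


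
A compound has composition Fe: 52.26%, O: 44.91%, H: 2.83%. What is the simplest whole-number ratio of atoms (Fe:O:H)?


Assume 100 g of compound, divide each mass% by atomic mass to get moles, then normalize by the smallest to get a raw atom ratio.
Moles per 100 g: Fe: 52.26/55.845 = 0.9358, O: 44.91/15.999 = 2.8071, H: 2.83/1.008 = 2.8075
Raw ratio (divide by min = 0.9358): Fe: 1.0, O: 3.0, H: 3.0
Multiply by 1 to clear fractions: Fe: 1.0 ~= 1, O: 3.0 ~= 3, H: 3.0 ~= 3
Reduce by GCD to get the simplest whole-number ratio:

1:3:3


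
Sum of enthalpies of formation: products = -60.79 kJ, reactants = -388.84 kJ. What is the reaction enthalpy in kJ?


dH_rxn = sum(dH_f products) - sum(dH_f reactants)
dH_rxn = -60.79 - (-388.84)
dH_rxn = 328.05 kJ:

328.05 kJ


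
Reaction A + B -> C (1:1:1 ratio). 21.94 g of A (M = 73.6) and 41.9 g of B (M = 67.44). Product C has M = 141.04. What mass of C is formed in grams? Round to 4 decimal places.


Find moles of each reactant; the smaller value is the limiting reagent in a 1:1:1 reaction, so moles_C equals moles of the limiter.
n_A = mass_A / M_A = 21.94 / 73.6 = 0.298098 mol
n_B = mass_B / M_B = 41.9 / 67.44 = 0.621293 mol
Limiting reagent: A (smaller), n_limiting = 0.298098 mol
mass_C = n_limiting * M_C = 0.298098 * 141.04
mass_C = 42.04374192 g, rounded to 4 dp:

42.0437 g


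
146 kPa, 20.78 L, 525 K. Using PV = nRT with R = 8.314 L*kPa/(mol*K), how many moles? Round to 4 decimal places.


PV = nRT, solve for n = PV / (RT).
PV = 146 * 20.78 = 3033.88
RT = 8.314 * 525 = 4364.85
n = 3033.88 / 4364.85
n = 0.69507085 mol, rounded to 4 dp:

0.6951 mol


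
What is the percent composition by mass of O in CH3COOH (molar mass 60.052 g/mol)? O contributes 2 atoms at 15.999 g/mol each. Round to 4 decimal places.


pct = 100 * (n_elem * M_elem) / M_total
mass_contribution = 2 * 15.999 = 31.998 g/mol
pct = 100 * 31.998 / 60.052
pct = 53.28382069 %, rounded to 4 dp:

53.2838 %


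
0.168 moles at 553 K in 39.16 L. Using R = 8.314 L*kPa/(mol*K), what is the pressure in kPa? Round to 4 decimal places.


PV = nRT, solve for P = nRT / V.
nRT = 0.168 * 8.314 * 553 = 772.4039
P = 772.4039 / 39.16
P = 19.72430797 kPa, rounded to 4 dp:

19.7243 kPa


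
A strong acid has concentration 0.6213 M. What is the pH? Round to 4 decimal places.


A strong acid dissociates completely, so [H+] equals the given concentration.
pH = -log10([H+]) = -log10(0.6213)
pH = 0.20669865, rounded to 4 dp:

0.2067


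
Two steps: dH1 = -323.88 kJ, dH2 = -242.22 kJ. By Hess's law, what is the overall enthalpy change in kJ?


Hess's law: enthalpy is a state function, so add the step enthalpies.
dH_total = dH1 + dH2 = -323.88 + (-242.22)
dH_total = -566.1 kJ:

-566.10 kJ


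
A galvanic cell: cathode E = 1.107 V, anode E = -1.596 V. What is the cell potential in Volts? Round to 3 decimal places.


Standard cell potential: E_cell = E_cathode - E_anode.
E_cell = 1.107 - (-1.596)
E_cell = 2.703 V, rounded to 3 dp:

2.703 V


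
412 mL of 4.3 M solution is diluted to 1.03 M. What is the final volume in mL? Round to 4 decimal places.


Dilution: M1*V1 = M2*V2, solve for V2.
V2 = M1*V1 / M2
V2 = 4.3 * 412 / 1.03
V2 = 1771.6 / 1.03
V2 = 1720.0 mL, rounded to 4 dp:

1720.0000 mL


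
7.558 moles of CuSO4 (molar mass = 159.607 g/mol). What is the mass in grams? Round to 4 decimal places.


mass = n * M
mass = 7.558 * 159.607
mass = 1206.309706 g, rounded to 4 dp:

1206.3097 g


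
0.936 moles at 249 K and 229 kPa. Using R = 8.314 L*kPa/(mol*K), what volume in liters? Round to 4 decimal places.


PV = nRT, solve for V = nRT / P.
nRT = 0.936 * 8.314 * 249 = 1937.6941
V = 1937.6941 / 229
V = 8.46154629 L, rounded to 4 dp:

8.4615 L


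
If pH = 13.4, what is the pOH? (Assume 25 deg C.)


At 25 deg C, pH + pOH = 14.
pOH = 14 - pH = 14 - 13.4
pOH = 0.6:

0.60


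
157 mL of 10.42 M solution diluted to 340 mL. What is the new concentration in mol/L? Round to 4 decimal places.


Dilution: M1*V1 = M2*V2, solve for M2.
M2 = M1*V1 / V2
M2 = 10.42 * 157 / 340
M2 = 1635.94 / 340
M2 = 4.81158824 mol/L, rounded to 4 dp:

4.8116 mol/L


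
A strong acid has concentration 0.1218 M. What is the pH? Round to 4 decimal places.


A strong acid dissociates completely, so [H+] equals the given concentration.
pH = -log10([H+]) = -log10(0.1218)
pH = 0.91435271, rounded to 4 dp:

0.9144


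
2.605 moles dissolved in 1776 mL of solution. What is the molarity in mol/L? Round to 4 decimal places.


Convert volume to liters: V_L = V_mL / 1000.
V_L = 1776 / 1000 = 1.776 L
M = n / V_L = 2.605 / 1.776
M = 1.46677928 mol/L, rounded to 4 dp:

1.4668 mol/L


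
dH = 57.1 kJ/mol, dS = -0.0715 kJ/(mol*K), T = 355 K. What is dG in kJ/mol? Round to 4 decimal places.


Gibbs: dG = dH - T*dS (consistent units, dS already in kJ/(mol*K)).
T*dS = 355 * -0.0715 = -25.3825
dG = 57.1 - (-25.3825)
dG = 82.4825 kJ/mol, rounded to 4 dp:

82.4825 kJ/mol


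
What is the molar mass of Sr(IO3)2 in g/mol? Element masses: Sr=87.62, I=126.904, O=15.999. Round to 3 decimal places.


M = sum(count * atomic_mass) over atoms.
M = 1*87.62 + 2*126.904 + 6*15.999
M = 87.62 + 253.808 + 95.994
M = 437.422 g/mol, rounded to 3 dp:

437.422 g/mol


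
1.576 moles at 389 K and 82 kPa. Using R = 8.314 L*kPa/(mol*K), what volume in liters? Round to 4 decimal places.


PV = nRT, solve for V = nRT / P.
nRT = 1.576 * 8.314 * 389 = 5097.0141
V = 5097.0141 / 82
V = 62.15870854 L, rounded to 4 dp:

62.1587 L


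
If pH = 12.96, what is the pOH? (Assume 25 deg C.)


At 25 deg C, pH + pOH = 14.
pOH = 14 - pH = 14 - 12.96
pOH = 1.04:

1.04


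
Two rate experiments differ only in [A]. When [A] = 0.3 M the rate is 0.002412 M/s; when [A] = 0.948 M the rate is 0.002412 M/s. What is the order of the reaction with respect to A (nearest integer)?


Rate is proportional to [A]^n, so rate2/rate1 = ([A]2/[A]1)^n. Take logs to solve for n.
rate2/rate1 = 0.002412 / 0.002412 = 1.0
[A]2/[A]1 = 0.948 / 0.3 = 3.16
n = ln(1.0) / ln(3.16) = 0.0
Nearest integer order:

0


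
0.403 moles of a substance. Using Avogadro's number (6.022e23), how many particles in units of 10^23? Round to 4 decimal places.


N = n * NA, then divide by 1e23 for the requested units.
N / 1e23 = n * 6.022
N / 1e23 = 0.403 * 6.022
N / 1e23 = 2.426866, rounded to 4 dp:

2.4269


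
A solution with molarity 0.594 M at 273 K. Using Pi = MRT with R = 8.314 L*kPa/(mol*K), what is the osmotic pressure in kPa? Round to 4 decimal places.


Osmotic pressure (van't Hoff): Pi = M*R*T.
RT = 8.314 * 273 = 2269.722
Pi = 0.594 * 2269.722
Pi = 1348.214868 kPa, rounded to 4 dp:

1348.2149 kPa


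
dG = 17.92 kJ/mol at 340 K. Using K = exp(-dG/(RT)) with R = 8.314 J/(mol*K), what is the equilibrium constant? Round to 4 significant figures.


dG is in kJ/mol; multiply by 1000 to match R in J/(mol*K).
RT = 8.314 * 340 = 2826.76 J/mol
exponent = -dG*1000 / (RT) = -(17.92*1000) / 2826.76 = -6.33941332
K = exp(-6.33941332)
K = 0.0017653376, rounded to 4 significant figures:

0.001765


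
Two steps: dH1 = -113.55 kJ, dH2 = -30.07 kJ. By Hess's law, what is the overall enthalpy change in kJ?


Hess's law: enthalpy is a state function, so add the step enthalpies.
dH_total = dH1 + dH2 = -113.55 + (-30.07)
dH_total = -143.62 kJ:

-143.62 kJ


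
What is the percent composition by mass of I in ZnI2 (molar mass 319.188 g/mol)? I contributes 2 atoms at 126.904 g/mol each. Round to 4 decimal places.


pct = 100 * (n_elem * M_elem) / M_total
mass_contribution = 2 * 126.904 = 253.808 g/mol
pct = 100 * 253.808 / 319.188
pct = 79.51677381 %, rounded to 4 dp:

79.5168 %


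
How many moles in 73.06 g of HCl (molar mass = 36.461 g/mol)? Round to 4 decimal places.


n = mass / M
n = 73.06 / 36.461
n = 2.00378487 mol, rounded to 4 dp:

2.0038 mol


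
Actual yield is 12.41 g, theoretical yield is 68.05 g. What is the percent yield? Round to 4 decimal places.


% yield = 100 * actual / theoretical
% yield = 100 * 12.41 / 68.05
% yield = 18.23659074 %, rounded to 4 dp:

18.2366 %


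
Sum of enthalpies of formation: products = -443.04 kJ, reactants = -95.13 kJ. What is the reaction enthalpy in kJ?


dH_rxn = sum(dH_f products) - sum(dH_f reactants)
dH_rxn = -443.04 - (-95.13)
dH_rxn = -347.91 kJ:

-347.91 kJ


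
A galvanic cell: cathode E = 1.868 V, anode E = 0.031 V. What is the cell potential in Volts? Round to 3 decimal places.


Standard cell potential: E_cell = E_cathode - E_anode.
E_cell = 1.868 - (0.031)
E_cell = 1.837 V, rounded to 3 dp:

1.837 V


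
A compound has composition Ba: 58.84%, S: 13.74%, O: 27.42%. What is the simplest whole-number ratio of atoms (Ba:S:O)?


Assume 100 g of compound, divide each mass% by atomic mass to get moles, then normalize by the smallest to get a raw atom ratio.
Moles per 100 g: Ba: 58.84/137.327 = 0.4285, S: 13.74/32.065 = 0.4285, O: 27.42/15.999 = 1.7139
Raw ratio (divide by min = 0.4285): Ba: 1.0, S: 1.0, O: 4.0
Multiply by 1 to clear fractions: Ba: 1.0 ~= 1, S: 1.0 ~= 1, O: 4.0 ~= 4
Reduce by GCD to get the simplest whole-number ratio:

1:1:4


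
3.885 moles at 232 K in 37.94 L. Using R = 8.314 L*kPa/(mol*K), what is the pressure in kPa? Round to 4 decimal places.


PV = nRT, solve for P = nRT / V.
nRT = 3.885 * 8.314 * 232 = 7493.5745
P = 7493.5745 / 37.94
P = 197.51118872 kPa, rounded to 4 dp:

197.5112 kPa


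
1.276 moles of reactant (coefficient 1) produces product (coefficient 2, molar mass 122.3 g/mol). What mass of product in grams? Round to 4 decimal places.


Use the coefficient ratio to convert reactant moles to product moles, then multiply by the product's molar mass.
moles_P = moles_R * (coeff_P / coeff_R) = 1.276 * (2/1) = 2.552
mass_P = moles_P * M_P = 2.552 * 122.3
mass_P = 312.1096 g, rounded to 4 dp:

312.1096 g


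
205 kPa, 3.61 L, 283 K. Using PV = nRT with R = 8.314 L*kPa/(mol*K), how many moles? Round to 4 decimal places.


PV = nRT, solve for n = PV / (RT).
PV = 205 * 3.61 = 740.05
RT = 8.314 * 283 = 2352.862
n = 740.05 / 2352.862
n = 0.31453183 mol, rounded to 4 dp:

0.3145 mol


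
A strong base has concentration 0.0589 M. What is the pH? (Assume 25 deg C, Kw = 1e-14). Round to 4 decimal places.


A strong base dissociates completely, so [OH-] equals the given concentration.
pOH = -log10([OH-]) = -log10(0.0589) = 1.229885
pH = 14 - pOH = 14 - 1.229885
pH = 12.770115, rounded to 4 dp:

12.7701


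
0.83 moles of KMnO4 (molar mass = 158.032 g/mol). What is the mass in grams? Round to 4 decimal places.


mass = n * M
mass = 0.83 * 158.032
mass = 131.16656 g, rounded to 4 dp:

131.1666 g


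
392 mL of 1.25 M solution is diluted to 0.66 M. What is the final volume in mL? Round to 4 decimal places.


Dilution: M1*V1 = M2*V2, solve for V2.
V2 = M1*V1 / M2
V2 = 1.25 * 392 / 0.66
V2 = 490.0 / 0.66
V2 = 742.42424242 mL, rounded to 4 dp:

742.4242 mL


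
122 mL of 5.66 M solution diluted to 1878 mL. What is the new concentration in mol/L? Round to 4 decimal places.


Dilution: M1*V1 = M2*V2, solve for M2.
M2 = M1*V1 / V2
M2 = 5.66 * 122 / 1878
M2 = 690.52 / 1878
M2 = 0.36768903 mol/L, rounded to 4 dp:

0.3677 mol/L


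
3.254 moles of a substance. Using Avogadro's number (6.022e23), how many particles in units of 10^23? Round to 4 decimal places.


N = n * NA, then divide by 1e23 for the requested units.
N / 1e23 = n * 6.022
N / 1e23 = 3.254 * 6.022
N / 1e23 = 19.595588, rounded to 4 dp:

19.5956


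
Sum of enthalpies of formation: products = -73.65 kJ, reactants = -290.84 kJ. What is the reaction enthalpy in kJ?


dH_rxn = sum(dH_f products) - sum(dH_f reactants)
dH_rxn = -73.65 - (-290.84)
dH_rxn = 217.19 kJ:

217.19 kJ


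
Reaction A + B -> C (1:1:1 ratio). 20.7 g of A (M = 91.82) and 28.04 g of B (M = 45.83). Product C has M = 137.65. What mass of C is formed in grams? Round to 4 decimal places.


Find moles of each reactant; the smaller value is the limiting reagent in a 1:1:1 reaction, so moles_C equals moles of the limiter.
n_A = mass_A / M_A = 20.7 / 91.82 = 0.225441 mol
n_B = mass_B / M_B = 28.04 / 45.83 = 0.611826 mol
Limiting reagent: A (smaller), n_limiting = 0.225441 mol
mass_C = n_limiting * M_C = 0.225441 * 137.65
mass_C = 31.03195365 g, rounded to 4 dp:

31.0320 g


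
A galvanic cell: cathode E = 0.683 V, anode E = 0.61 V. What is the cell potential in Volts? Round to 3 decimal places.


Standard cell potential: E_cell = E_cathode - E_anode.
E_cell = 0.683 - (0.61)
E_cell = 0.073 V, rounded to 3 dp:

0.073 V


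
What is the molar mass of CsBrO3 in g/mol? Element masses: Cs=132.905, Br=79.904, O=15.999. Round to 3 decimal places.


M = sum(count * atomic_mass) over atoms.
M = 1*132.905 + 1*79.904 + 3*15.999
M = 132.905 + 79.904 + 47.997
M = 260.806 g/mol, rounded to 3 dp:

260.806 g/mol


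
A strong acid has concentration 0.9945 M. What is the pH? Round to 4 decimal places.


A strong acid dissociates completely, so [H+] equals the given concentration.
pH = -log10([H+]) = -log10(0.9945)
pH = 0.00239521, rounded to 4 dp:

0.0024


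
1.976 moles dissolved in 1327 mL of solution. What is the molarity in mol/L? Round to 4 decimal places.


Convert volume to liters: V_L = V_mL / 1000.
V_L = 1327 / 1000 = 1.327 L
M = n / V_L = 1.976 / 1.327
M = 1.4890731 mol/L, rounded to 4 dp:

1.4891 mol/L


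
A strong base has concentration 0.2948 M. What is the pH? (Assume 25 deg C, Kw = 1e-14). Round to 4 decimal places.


A strong base dissociates completely, so [OH-] equals the given concentration.
pOH = -log10([OH-]) = -log10(0.2948) = 0.530473
pH = 14 - pOH = 14 - 0.530473
pH = 13.469527, rounded to 4 dp:

13.4695


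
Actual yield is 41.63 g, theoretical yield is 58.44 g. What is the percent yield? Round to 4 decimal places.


% yield = 100 * actual / theoretical
% yield = 100 * 41.63 / 58.44
% yield = 71.23545517 %, rounded to 4 dp:

71.2355 %


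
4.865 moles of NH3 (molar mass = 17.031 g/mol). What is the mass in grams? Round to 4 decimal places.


mass = n * M
mass = 4.865 * 17.031
mass = 82.855815 g, rounded to 4 dp:

82.8558 g


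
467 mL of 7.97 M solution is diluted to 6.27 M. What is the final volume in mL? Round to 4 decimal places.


Dilution: M1*V1 = M2*V2, solve for V2.
V2 = M1*V1 / M2
V2 = 7.97 * 467 / 6.27
V2 = 3721.99 / 6.27
V2 = 593.61881978 mL, rounded to 4 dp:

593.6188 mL


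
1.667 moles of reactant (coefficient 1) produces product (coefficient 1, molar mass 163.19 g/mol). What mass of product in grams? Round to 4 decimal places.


Use the coefficient ratio to convert reactant moles to product moles, then multiply by the product's molar mass.
moles_P = moles_R * (coeff_P / coeff_R) = 1.667 * (1/1) = 1.667
mass_P = moles_P * M_P = 1.667 * 163.19
mass_P = 272.03773 g, rounded to 4 dp:

272.0377 g


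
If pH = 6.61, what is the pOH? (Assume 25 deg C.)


At 25 deg C, pH + pOH = 14.
pOH = 14 - pH = 14 - 6.61
pOH = 7.39:

7.39


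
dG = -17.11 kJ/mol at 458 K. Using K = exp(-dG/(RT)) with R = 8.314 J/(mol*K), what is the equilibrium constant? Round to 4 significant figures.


dG is in kJ/mol; multiply by 1000 to match R in J/(mol*K).
RT = 8.314 * 458 = 3807.812 J/mol
exponent = -dG*1000 / (RT) = -(-17.11*1000) / 3807.812 = 4.49339411
K = exp(4.49339411)
K = 89.424448, rounded to 4 significant figures:

89.42


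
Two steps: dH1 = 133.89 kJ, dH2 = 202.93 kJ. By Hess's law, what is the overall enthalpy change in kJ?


Hess's law: enthalpy is a state function, so add the step enthalpies.
dH_total = dH1 + dH2 = 133.89 + (202.93)
dH_total = 336.82 kJ:

336.82 kJ


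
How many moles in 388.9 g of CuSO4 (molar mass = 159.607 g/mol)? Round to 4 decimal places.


n = mass / M
n = 388.9 / 159.607
n = 2.43660992 mol, rounded to 4 dp:

2.4366 mol


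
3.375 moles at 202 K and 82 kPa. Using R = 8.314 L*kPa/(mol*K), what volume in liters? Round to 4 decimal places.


PV = nRT, solve for V = nRT / P.
nRT = 3.375 * 8.314 * 202 = 5668.0695
V = 5668.0695 / 82
V = 69.12279878 L, rounded to 4 dp:

69.1228 L


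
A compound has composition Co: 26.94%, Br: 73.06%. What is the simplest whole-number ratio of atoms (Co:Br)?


Assume 100 g of compound, divide each mass% by atomic mass to get moles, then normalize by the smallest to get a raw atom ratio.
Moles per 100 g: Co: 26.94/58.933 = 0.4571, Br: 73.06/79.904 = 0.9143
Raw ratio (divide by min = 0.4571): Co: 1.0, Br: 2.0
Multiply by 1 to clear fractions: Co: 1.0 ~= 1, Br: 2.0 ~= 2
Reduce by GCD to get the simplest whole-number ratio:

1:2


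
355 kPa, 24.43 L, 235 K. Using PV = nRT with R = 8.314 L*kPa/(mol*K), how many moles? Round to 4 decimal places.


PV = nRT, solve for n = PV / (RT).
PV = 355 * 24.43 = 8672.65
RT = 8.314 * 235 = 1953.79
n = 8672.65 / 1953.79
n = 4.43888545 mol, rounded to 4 dp:

4.4389 mol


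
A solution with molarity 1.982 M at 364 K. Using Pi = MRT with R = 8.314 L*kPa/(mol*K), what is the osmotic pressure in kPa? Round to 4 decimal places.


Osmotic pressure (van't Hoff): Pi = M*R*T.
RT = 8.314 * 364 = 3026.296
Pi = 1.982 * 3026.296
Pi = 5998.118672 kPa, rounded to 4 dp:

5998.1187 kPa


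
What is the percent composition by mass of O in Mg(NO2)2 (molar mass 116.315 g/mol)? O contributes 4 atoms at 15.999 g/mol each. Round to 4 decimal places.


pct = 100 * (n_elem * M_elem) / M_total
mass_contribution = 4 * 15.999 = 63.996 g/mol
pct = 100 * 63.996 / 116.315
pct = 55.01955896 %, rounded to 4 dp:

55.0196 %


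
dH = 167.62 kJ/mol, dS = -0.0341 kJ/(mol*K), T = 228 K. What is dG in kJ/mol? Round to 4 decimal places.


Gibbs: dG = dH - T*dS (consistent units, dS already in kJ/(mol*K)).
T*dS = 228 * -0.0341 = -7.7748
dG = 167.62 - (-7.7748)
dG = 175.3948 kJ/mol, rounded to 4 dp:

175.3948 kJ/mol


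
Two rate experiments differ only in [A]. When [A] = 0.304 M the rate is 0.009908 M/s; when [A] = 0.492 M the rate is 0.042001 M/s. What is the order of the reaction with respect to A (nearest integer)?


Rate is proportional to [A]^n, so rate2/rate1 = ([A]2/[A]1)^n. Take logs to solve for n.
rate2/rate1 = 0.042001 / 0.009908 = 4.2391
[A]2/[A]1 = 0.492 / 0.304 = 1.6184
n = ln(4.2391) / ln(1.6184) = 3.0
Nearest integer order:

3


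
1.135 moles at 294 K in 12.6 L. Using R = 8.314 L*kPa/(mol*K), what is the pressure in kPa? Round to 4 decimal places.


PV = nRT, solve for P = nRT / V.
nRT = 1.135 * 8.314 * 294 = 2774.2987
P = 2774.2987 / 12.6
P = 220.18243651 kPa, rounded to 4 dp:

220.1824 kPa


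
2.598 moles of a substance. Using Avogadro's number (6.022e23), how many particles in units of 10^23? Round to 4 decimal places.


N = n * NA, then divide by 1e23 for the requested units.
N / 1e23 = n * 6.022
N / 1e23 = 2.598 * 6.022
N / 1e23 = 15.645156, rounded to 4 dp:

15.6452


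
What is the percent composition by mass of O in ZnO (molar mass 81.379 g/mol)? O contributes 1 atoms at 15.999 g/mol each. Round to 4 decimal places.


pct = 100 * (n_elem * M_elem) / M_total
mass_contribution = 1 * 15.999 = 15.999 g/mol
pct = 100 * 15.999 / 81.379
pct = 19.65986311 %, rounded to 4 dp:

19.6599 %


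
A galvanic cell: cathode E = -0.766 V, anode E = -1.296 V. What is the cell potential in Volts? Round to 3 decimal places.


Standard cell potential: E_cell = E_cathode - E_anode.
E_cell = -0.766 - (-1.296)
E_cell = 0.53 V, rounded to 3 dp:

0.530 V


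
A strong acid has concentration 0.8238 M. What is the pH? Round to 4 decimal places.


A strong acid dissociates completely, so [H+] equals the given concentration.
pH = -log10([H+]) = -log10(0.8238)
pH = 0.08417821, rounded to 4 dp:

0.0842


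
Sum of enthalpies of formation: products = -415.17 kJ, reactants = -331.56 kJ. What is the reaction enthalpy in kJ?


dH_rxn = sum(dH_f products) - sum(dH_f reactants)
dH_rxn = -415.17 - (-331.56)
dH_rxn = -83.61 kJ:

-83.61 kJ


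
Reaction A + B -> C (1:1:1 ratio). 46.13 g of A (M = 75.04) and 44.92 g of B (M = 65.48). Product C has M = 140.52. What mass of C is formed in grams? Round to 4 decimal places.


Find moles of each reactant; the smaller value is the limiting reagent in a 1:1:1 reaction, so moles_C equals moles of the limiter.
n_A = mass_A / M_A = 46.13 / 75.04 = 0.614739 mol
n_B = mass_B / M_B = 44.92 / 65.48 = 0.686011 mol
Limiting reagent: A (smaller), n_limiting = 0.614739 mol
mass_C = n_limiting * M_C = 0.614739 * 140.52
mass_C = 86.38312428 g, rounded to 4 dp:

86.3831 g


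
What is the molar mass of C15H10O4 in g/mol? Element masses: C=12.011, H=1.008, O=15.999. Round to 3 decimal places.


M = sum(count * atomic_mass) over atoms.
M = 15*12.011 + 10*1.008 + 4*15.999
M = 180.165 + 10.08 + 63.996
M = 254.241 g/mol, rounded to 3 dp:

254.241 g/mol


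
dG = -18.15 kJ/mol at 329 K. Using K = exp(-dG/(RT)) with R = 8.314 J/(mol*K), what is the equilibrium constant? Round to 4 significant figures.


dG is in kJ/mol; multiply by 1000 to match R in J/(mol*K).
RT = 8.314 * 329 = 2735.306 J/mol
exponent = -dG*1000 / (RT) = -(-18.15*1000) / 2735.306 = 6.63545505
K = exp(6.63545505)
K = 761.62556, rounded to 4 significant figures:

761.6


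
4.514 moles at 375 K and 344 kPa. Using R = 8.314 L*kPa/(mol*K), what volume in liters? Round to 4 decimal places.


PV = nRT, solve for V = nRT / P.
nRT = 4.514 * 8.314 * 375 = 14073.5235
V = 14073.5235 / 344
V = 40.91140552 L, rounded to 4 dp:

40.9114 L


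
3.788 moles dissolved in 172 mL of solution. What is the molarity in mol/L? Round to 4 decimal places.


Convert volume to liters: V_L = V_mL / 1000.
V_L = 172 / 1000 = 0.172 L
M = n / V_L = 3.788 / 0.172
M = 22.02325581 mol/L, rounded to 4 dp:

22.0233 mol/L


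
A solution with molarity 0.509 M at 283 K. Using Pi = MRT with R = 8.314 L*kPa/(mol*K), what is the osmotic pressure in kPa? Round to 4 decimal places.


Osmotic pressure (van't Hoff): Pi = M*R*T.
RT = 8.314 * 283 = 2352.862
Pi = 0.509 * 2352.862
Pi = 1197.606758 kPa, rounded to 4 dp:

1197.6068 kPa


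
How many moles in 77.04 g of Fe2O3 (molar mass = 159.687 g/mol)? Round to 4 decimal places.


n = mass / M
n = 77.04 / 159.687
n = 0.48244378 mol, rounded to 4 dp:

0.4824 mol


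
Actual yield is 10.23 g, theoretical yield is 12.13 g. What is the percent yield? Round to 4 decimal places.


% yield = 100 * actual / theoretical
% yield = 100 * 10.23 / 12.13
% yield = 84.33635614 %, rounded to 4 dp:

84.3364 %


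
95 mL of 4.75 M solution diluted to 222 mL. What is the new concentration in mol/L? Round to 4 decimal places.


Dilution: M1*V1 = M2*V2, solve for M2.
M2 = M1*V1 / V2
M2 = 4.75 * 95 / 222
M2 = 451.25 / 222
M2 = 2.03265766 mol/L, rounded to 4 dp:

2.0327 mol/L


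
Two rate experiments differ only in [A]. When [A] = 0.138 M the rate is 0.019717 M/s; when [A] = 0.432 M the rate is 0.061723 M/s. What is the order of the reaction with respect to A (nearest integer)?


Rate is proportional to [A]^n, so rate2/rate1 = ([A]2/[A]1)^n. Take logs to solve for n.
rate2/rate1 = 0.061723 / 0.019717 = 3.1304
[A]2/[A]1 = 0.432 / 0.138 = 3.1304
n = ln(3.1304) / ln(3.1304) = 1.0
Nearest integer order:

1


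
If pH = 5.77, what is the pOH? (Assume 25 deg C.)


At 25 deg C, pH + pOH = 14.
pOH = 14 - pH = 14 - 5.77
pOH = 8.23:

8.23


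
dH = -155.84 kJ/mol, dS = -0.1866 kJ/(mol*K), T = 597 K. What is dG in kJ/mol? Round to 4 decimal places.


Gibbs: dG = dH - T*dS (consistent units, dS already in kJ/(mol*K)).
T*dS = 597 * -0.1866 = -111.4002
dG = -155.84 - (-111.4002)
dG = -44.4398 kJ/mol, rounded to 4 dp:

-44.4398 kJ/mol


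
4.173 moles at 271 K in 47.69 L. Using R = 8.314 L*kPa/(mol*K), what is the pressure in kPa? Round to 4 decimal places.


PV = nRT, solve for P = nRT / V.
nRT = 4.173 * 8.314 * 271 = 9402.1613
P = 9402.1613 / 47.69
P = 197.15163137 kPa, rounded to 4 dp:

197.1516 kPa


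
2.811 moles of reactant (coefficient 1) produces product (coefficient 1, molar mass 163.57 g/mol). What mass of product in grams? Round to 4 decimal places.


Use the coefficient ratio to convert reactant moles to product moles, then multiply by the product's molar mass.
moles_P = moles_R * (coeff_P / coeff_R) = 2.811 * (1/1) = 2.811
mass_P = moles_P * M_P = 2.811 * 163.57
mass_P = 459.79527 g, rounded to 4 dp:

459.7953 g


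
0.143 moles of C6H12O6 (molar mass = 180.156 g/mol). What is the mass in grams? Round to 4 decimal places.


mass = n * M
mass = 0.143 * 180.156
mass = 25.762308 g, rounded to 4 dp:

25.7623 g


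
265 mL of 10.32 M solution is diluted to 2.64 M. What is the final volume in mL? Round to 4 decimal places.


Dilution: M1*V1 = M2*V2, solve for V2.
V2 = M1*V1 / M2
V2 = 10.32 * 265 / 2.64
V2 = 2734.8 / 2.64
V2 = 1035.90909091 mL, rounded to 4 dp:

1035.9091 mL


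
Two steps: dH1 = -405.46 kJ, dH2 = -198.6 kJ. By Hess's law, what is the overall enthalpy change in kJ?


Hess's law: enthalpy is a state function, so add the step enthalpies.
dH_total = dH1 + dH2 = -405.46 + (-198.6)
dH_total = -604.06 kJ:

-604.06 kJ


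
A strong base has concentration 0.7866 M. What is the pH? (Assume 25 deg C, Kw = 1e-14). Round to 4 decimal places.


A strong base dissociates completely, so [OH-] equals the given concentration.
pOH = -log10([OH-]) = -log10(0.7866) = 0.104246
pH = 14 - pOH = 14 - 0.104246
pH = 13.895754, rounded to 4 dp:

13.8958


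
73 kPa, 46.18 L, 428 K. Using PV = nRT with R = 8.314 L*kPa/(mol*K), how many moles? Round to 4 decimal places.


PV = nRT, solve for n = PV / (RT).
PV = 73 * 46.18 = 3371.14
RT = 8.314 * 428 = 3558.392
n = 3371.14 / 3558.392
n = 0.94737735 mol, rounded to 4 dp:

0.9474 mol


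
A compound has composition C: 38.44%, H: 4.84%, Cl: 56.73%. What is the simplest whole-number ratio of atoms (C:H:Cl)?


Assume 100 g of compound, divide each mass% by atomic mass to get moles, then normalize by the smallest to get a raw atom ratio.
Moles per 100 g: C: 38.44/12.011 = 3.2004, H: 4.84/1.008 = 4.8016, Cl: 56.73/35.453 = 1.6001
Raw ratio (divide by min = 1.6001): C: 2.0, H: 3.001, Cl: 1.0
Multiply by 1 to clear fractions: C: 2.0 ~= 2, H: 3.001 ~= 3, Cl: 1.0 ~= 1
Reduce by GCD to get the simplest whole-number ratio:

2:3:1


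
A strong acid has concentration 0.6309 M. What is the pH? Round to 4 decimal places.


A strong acid dissociates completely, so [H+] equals the given concentration.
pH = -log10([H+]) = -log10(0.6309)
pH = 0.20003947, rounded to 4 dp:

0.2000


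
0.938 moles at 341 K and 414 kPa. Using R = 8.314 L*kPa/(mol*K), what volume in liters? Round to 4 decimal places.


PV = nRT, solve for V = nRT / P.
nRT = 0.938 * 8.314 * 341 = 2659.2994
V = 2659.2994 / 414
V = 6.4234285 L, rounded to 4 dp:

6.4234 L


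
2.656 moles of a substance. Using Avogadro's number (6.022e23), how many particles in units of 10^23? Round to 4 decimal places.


N = n * NA, then divide by 1e23 for the requested units.
N / 1e23 = n * 6.022
N / 1e23 = 2.656 * 6.022
N / 1e23 = 15.994432, rounded to 4 dp:

15.9944


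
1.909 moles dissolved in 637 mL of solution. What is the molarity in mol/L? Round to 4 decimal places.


Convert volume to liters: V_L = V_mL / 1000.
V_L = 637 / 1000 = 0.637 L
M = n / V_L = 1.909 / 0.637
M = 2.99686028 mol/L, rounded to 4 dp:

2.9969 mol/L


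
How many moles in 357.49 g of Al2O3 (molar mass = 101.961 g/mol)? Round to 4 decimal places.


n = mass / M
n = 357.49 / 101.961
n = 3.50614451 mol, rounded to 4 dp:

3.5061 mol


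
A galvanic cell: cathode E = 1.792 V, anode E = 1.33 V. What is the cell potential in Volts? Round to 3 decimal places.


Standard cell potential: E_cell = E_cathode - E_anode.
E_cell = 1.792 - (1.33)
E_cell = 0.462 V, rounded to 3 dp:

0.462 V


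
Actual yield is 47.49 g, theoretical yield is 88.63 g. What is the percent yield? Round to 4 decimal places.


% yield = 100 * actual / theoretical
% yield = 100 * 47.49 / 88.63
% yield = 53.58230847 %, rounded to 4 dp:

53.5823 %


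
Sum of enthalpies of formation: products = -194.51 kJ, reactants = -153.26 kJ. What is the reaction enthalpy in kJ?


dH_rxn = sum(dH_f products) - sum(dH_f reactants)
dH_rxn = -194.51 - (-153.26)
dH_rxn = -41.25 kJ:

-41.25 kJ


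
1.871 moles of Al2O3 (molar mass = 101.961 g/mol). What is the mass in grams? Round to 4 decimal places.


mass = n * M
mass = 1.871 * 101.961
mass = 190.769031 g, rounded to 4 dp:

190.7690 g


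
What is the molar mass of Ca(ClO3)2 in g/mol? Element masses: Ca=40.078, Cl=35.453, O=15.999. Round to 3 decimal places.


M = sum(count * atomic_mass) over atoms.
M = 1*40.078 + 2*35.453 + 6*15.999
M = 40.078 + 70.906 + 95.994
M = 206.978 g/mol, rounded to 3 dp:

206.978 g/mol


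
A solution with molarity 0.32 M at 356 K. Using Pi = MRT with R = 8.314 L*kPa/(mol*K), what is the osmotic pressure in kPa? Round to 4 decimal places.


Osmotic pressure (van't Hoff): Pi = M*R*T.
RT = 8.314 * 356 = 2959.784
Pi = 0.32 * 2959.784
Pi = 947.13088 kPa, rounded to 4 dp:

947.1309 kPa


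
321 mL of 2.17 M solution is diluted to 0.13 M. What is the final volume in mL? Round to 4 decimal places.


Dilution: M1*V1 = M2*V2, solve for V2.
V2 = M1*V1 / M2
V2 = 2.17 * 321 / 0.13
V2 = 696.57 / 0.13
V2 = 5358.23076923 mL, rounded to 4 dp:

5358.2308 mL


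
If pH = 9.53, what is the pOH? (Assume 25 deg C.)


At 25 deg C, pH + pOH = 14.
pOH = 14 - pH = 14 - 9.53
pOH = 4.47:

4.47


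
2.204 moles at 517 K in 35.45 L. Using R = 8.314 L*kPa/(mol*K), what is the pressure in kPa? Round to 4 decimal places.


PV = nRT, solve for P = nRT / V.
nRT = 2.204 * 8.314 * 517 = 9473.537
P = 9473.537 / 35.45
P = 267.23658674 kPa, rounded to 4 dp:

267.2366 kPa


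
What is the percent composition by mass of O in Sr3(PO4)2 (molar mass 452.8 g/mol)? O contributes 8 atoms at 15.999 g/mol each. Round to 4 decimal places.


pct = 100 * (n_elem * M_elem) / M_total
mass_contribution = 8 * 15.999 = 127.992 g/mol
pct = 100 * 127.992 / 452.8
pct = 28.26678445 %, rounded to 4 dp:

28.2668 %


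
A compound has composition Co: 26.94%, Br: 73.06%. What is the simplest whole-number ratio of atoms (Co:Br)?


Assume 100 g of compound, divide each mass% by atomic mass to get moles, then normalize by the smallest to get a raw atom ratio.
Moles per 100 g: Co: 26.94/58.933 = 0.4571, Br: 73.06/79.904 = 0.9143
Raw ratio (divide by min = 0.4571): Co: 1.0, Br: 2.0
Multiply by 1 to clear fractions: Co: 1.0 ~= 1, Br: 2.0 ~= 2
Reduce by GCD to get the simplest whole-number ratio:

1:2


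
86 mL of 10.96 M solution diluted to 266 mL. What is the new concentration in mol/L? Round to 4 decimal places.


Dilution: M1*V1 = M2*V2, solve for M2.
M2 = M1*V1 / V2
M2 = 10.96 * 86 / 266
M2 = 942.56 / 266
M2 = 3.54345865 mol/L, rounded to 4 dp:

3.5435 mol/L


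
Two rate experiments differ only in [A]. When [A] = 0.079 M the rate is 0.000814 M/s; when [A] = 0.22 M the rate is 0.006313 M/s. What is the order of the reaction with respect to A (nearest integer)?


Rate is proportional to [A]^n, so rate2/rate1 = ([A]2/[A]1)^n. Take logs to solve for n.
rate2/rate1 = 0.006313 / 0.000814 = 7.7555
[A]2/[A]1 = 0.22 / 0.079 = 2.7848
n = ln(7.7555) / ln(2.7848) = 2.0
Nearest integer order:

2


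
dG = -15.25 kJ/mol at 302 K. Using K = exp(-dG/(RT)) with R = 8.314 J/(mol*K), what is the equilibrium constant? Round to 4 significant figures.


dG is in kJ/mol; multiply by 1000 to match R in J/(mol*K).
RT = 8.314 * 302 = 2510.828 J/mol
exponent = -dG*1000 / (RT) = -(-15.25*1000) / 2510.828 = 6.07369362
K = exp(6.07369362)
K = 434.28179, rounded to 4 significant figures:

434.3


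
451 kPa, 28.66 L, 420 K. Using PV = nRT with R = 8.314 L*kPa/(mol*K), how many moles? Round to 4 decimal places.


PV = nRT, solve for n = PV / (RT).
PV = 451 * 28.66 = 12925.66
RT = 8.314 * 420 = 3491.88
n = 12925.66 / 3491.88
n = 3.7016335 mol, rounded to 4 dp:

3.7016 mol


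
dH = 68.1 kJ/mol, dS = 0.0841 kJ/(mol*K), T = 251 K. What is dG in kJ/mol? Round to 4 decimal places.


Gibbs: dG = dH - T*dS (consistent units, dS already in kJ/(mol*K)).
T*dS = 251 * 0.0841 = 21.1091
dG = 68.1 - (21.1091)
dG = 46.9909 kJ/mol, rounded to 4 dp:

46.9909 kJ/mol


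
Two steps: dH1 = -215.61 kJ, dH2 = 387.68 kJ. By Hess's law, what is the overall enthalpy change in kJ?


Hess's law: enthalpy is a state function, so add the step enthalpies.
dH_total = dH1 + dH2 = -215.61 + (387.68)
dH_total = 172.07 kJ:

172.07 kJ


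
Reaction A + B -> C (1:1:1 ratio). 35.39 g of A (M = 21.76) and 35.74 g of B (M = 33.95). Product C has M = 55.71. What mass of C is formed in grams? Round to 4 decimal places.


Find moles of each reactant; the smaller value is the limiting reagent in a 1:1:1 reaction, so moles_C equals moles of the limiter.
n_A = mass_A / M_A = 35.39 / 21.76 = 1.626379 mol
n_B = mass_B / M_B = 35.74 / 33.95 = 1.052725 mol
Limiting reagent: B (smaller), n_limiting = 1.052725 mol
mass_C = n_limiting * M_C = 1.052725 * 55.71
mass_C = 58.64730975 g, rounded to 4 dp:

58.6473 g


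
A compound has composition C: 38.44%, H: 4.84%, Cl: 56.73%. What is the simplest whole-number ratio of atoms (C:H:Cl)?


Assume 100 g of compound, divide each mass% by atomic mass to get moles, then normalize by the smallest to get a raw atom ratio.
Moles per 100 g: C: 38.44/12.011 = 3.2004, H: 4.84/1.008 = 4.8016, Cl: 56.73/35.453 = 1.6001
Raw ratio (divide by min = 1.6001): C: 2.0, H: 3.001, Cl: 1.0
Multiply by 1 to clear fractions: C: 2.0 ~= 2, H: 3.001 ~= 3, Cl: 1.0 ~= 1
Reduce by GCD to get the simplest whole-number ratio:

2:3:1


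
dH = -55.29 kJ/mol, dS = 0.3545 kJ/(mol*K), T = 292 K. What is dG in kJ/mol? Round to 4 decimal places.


Gibbs: dG = dH - T*dS (consistent units, dS already in kJ/(mol*K)).
T*dS = 292 * 0.3545 = 103.514
dG = -55.29 - (103.514)
dG = -158.804 kJ/mol, rounded to 4 dp:

-158.8040 kJ/mol


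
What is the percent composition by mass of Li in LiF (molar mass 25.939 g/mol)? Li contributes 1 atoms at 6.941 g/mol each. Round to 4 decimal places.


pct = 100 * (n_elem * M_elem) / M_total
mass_contribution = 1 * 6.941 = 6.941 g/mol
pct = 100 * 6.941 / 25.939
pct = 26.75893442 %, rounded to 4 dp:

26.7589 %


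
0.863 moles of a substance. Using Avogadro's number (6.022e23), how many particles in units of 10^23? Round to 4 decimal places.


N = n * NA, then divide by 1e23 for the requested units.
N / 1e23 = n * 6.022
N / 1e23 = 0.863 * 6.022
N / 1e23 = 5.196986, rounded to 4 dp:

5.1970


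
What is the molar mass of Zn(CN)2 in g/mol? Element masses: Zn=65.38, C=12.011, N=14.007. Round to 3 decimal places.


M = sum(count * atomic_mass) over atoms.
M = 1*65.38 + 2*12.011 + 2*14.007
M = 65.38 + 24.022 + 28.014
M = 117.416 g/mol, rounded to 3 dp:

117.416 g/mol


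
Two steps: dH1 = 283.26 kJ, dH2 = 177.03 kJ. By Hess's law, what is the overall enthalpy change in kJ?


Hess's law: enthalpy is a state function, so add the step enthalpies.
dH_total = dH1 + dH2 = 283.26 + (177.03)
dH_total = 460.29 kJ:

460.29 kJ


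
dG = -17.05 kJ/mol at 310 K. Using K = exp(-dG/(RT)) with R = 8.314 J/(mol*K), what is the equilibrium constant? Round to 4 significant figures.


dG is in kJ/mol; multiply by 1000 to match R in J/(mol*K).
RT = 8.314 * 310 = 2577.34 J/mol
exponent = -dG*1000 / (RT) = -(-17.05*1000) / 2577.34 = 6.61534761
K = exp(6.61534761)
K = 746.46416, rounded to 4 significant figures:

746.5


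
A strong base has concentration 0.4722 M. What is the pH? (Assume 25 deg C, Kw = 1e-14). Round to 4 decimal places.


A strong base dissociates completely, so [OH-] equals the given concentration.
pOH = -log10([OH-]) = -log10(0.4722) = 0.325874
pH = 14 - pOH = 14 - 0.325874
pH = 13.674126, rounded to 4 dp:

13.6741


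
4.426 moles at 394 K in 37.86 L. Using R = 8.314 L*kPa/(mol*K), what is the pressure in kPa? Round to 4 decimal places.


PV = nRT, solve for P = nRT / V.
nRT = 4.426 * 8.314 * 394 = 14498.319
P = 14498.319 / 37.86
P = 382.9455626 kPa, rounded to 4 dp:

382.9456 kPa


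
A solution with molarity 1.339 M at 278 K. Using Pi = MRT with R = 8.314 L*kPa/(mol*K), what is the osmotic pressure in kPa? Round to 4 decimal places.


Osmotic pressure (van't Hoff): Pi = M*R*T.
RT = 8.314 * 278 = 2311.292
Pi = 1.339 * 2311.292
Pi = 3094.819988 kPa, rounded to 4 dp:

3094.8200 kPa
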